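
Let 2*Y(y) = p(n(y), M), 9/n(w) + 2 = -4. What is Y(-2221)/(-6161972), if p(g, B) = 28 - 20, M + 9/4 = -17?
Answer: -1/1540493 ≈ -6.4914e-7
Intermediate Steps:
M = -77/4 (M = -9/4 - 17 = -77/4 ≈ -19.250)
n(w) = -3/2 (n(w) = 9/(-2 - 4) = 9/(-6) = 9*(-⅙) = -3/2)
p(g, B) = 8
Y(y) = 4 (Y(y) = (½)*8 = 4)
Y(-2221)/(-6161972) = 4/(-6161972) = 4*(-1/6161972) = -1/1540493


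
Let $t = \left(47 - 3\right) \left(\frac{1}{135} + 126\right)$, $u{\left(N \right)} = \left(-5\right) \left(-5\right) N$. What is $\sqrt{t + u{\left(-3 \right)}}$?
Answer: $\frac{\sqrt{11075385}}{45} \approx 73.955$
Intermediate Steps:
$u{\left(N \right)} = 25 N$
$t = \frac{748484}{135}$ ($t = 44 \left(\frac{1}{135} + 126\right) = 44 \cdot \frac{17011}{135} = \frac{748484}{135} \approx 5544.3$)
$\sqrt{t + u{\left(-3 \right)}} = \sqrt{\frac{748484}{135} + 25 \left(-3\right)} = \sqrt{\frac{748484}{135} - 75} = \sqrt{\frac{738359}{135}} = \frac{\sqrt{11075385}}{45}$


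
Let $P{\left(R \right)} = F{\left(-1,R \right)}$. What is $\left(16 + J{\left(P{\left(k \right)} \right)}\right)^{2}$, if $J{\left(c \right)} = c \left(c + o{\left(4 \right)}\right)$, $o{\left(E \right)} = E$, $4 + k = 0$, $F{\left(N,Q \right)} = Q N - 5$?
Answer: $169$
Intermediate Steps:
$F{\left(N,Q \right)} = -5 + N Q$ ($F{\left(N,Q \right)} = N Q - 5 = -5 + N Q$)
$k = -4$ ($k = -4 + 0 = -4$)
$P{\left(R \right)} = -5 - R$
$J{\left(c \right)} = c \left(4 + c\right)$ ($J{\left(c \right)} = c \left(c + 4\right) = c \left(4 + c\right)$)
$\left(16 + J{\left(P{\left(k \right)} \right)}\right)^{2} = \left(16 + \left(-5 - -4\right) \left(4 - 1\right)\right)^{2} = \left(16 + \left(-5 + 4\right) \left(4 + \left(-5 + 4\right)\right)\right)^{2} = \left(16 - \left(4 - 1\right)\right)^{2} = \left(16 - 3\right)^{2} = 13^{2} = 169$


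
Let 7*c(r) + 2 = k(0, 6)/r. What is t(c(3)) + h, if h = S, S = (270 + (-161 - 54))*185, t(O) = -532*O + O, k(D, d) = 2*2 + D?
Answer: 71579/7 ≈ 10226.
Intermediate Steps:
k(D, d) = 4 + D
c(r) = -2/7 + 4/(7*r) (c(r) = -2/7 + ((4 + 0)/r)/7 = -2/7 + (4/r)/7 = -2/7 + 4/(7*r))
t(O) = -531*O
S = 10175 (S = (270 - 215)*185 = 55*185 = 10175)
h = 10175
t(c(3)) + h = -1062*(2 - 1*3)/(7*3) + 10175 = -1062*(2 - 3)/(7*3) + 10175 = -1062*(-1)/(7*3) + 10175 = -531*(-2/21) + 10175 = 354/7 + 10175 = 71579/7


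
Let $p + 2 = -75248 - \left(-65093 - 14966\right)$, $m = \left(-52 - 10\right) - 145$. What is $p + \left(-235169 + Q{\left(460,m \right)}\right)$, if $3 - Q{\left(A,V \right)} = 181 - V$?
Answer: $-230745$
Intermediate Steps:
$m = -207$ ($m = -62 - 145 = -207$)
$Q{\left(A,V \right)} = -178 + V$ ($Q{\left(A,V \right)} = 3 - \left(181 - V\right) = 3 + \left(-181 + V\right) = -178 + V$)
$p = 4809$ ($p = -2 - \left(10155 - 14966\right) = -2 - -4811 = -2 + \left(-75248 + 80059\right) = -2 + 4811 = 4809$)
$p + \left(-235169 + Q{\left(460,m \right)}\right) = 4809 - 235554 = -230745$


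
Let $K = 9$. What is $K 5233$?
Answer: $47097$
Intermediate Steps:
$K 5233 = 9 \cdot 5233 = 47097$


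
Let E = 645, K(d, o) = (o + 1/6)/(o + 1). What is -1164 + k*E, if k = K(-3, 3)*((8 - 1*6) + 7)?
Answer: 27453/8 ≈ 3431.6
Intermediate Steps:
K(d, o) = (1/6 + o)/(1 + o) (K(d, o) = (o + 1/6)/(1 + o) = (1/6 + o)/(1 + o))
k = 57/8 (k = ((1/6 + 3)/(1 + 3))*((8 - 1*6) + 7) = ((19/6)/4)*((8 - 6) + 7) = ((1/4)*(19/6))*(2 + 7) = (19/24)*9 = 57/8 ≈ 7.1250)
-1164 + k*E = -1164 + (57/8)*645 = -1164 + 36765/8 = 27453/8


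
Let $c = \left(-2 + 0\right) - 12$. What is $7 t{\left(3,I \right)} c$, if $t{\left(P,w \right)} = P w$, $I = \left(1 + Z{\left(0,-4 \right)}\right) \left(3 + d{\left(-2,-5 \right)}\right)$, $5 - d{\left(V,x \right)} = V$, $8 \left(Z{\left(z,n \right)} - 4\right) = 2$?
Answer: $-15435$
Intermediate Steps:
$Z{\left(z,n \right)} = \frac{17}{4}$ ($Z{\left(z,n \right)} = 4 + \frac{1}{8} \cdot 2 = 4 + \frac{1}{4} = \frac{17}{4}$)
$d{\left(V,x \right)} = 5 - V$
$c = -14$ ($c = -2 - 12 = -14$)
$I = \frac{105}{2}$ ($I = \left(1 + \frac{17}{4}\right) \left(3 + \left(5 - -2\right)\right) = \frac{21 \left(3 + \left(5 + 2\right)\right)}{4} = \frac{21 \left(3 + 7\right)}{4} = \frac{21}{4} \cdot 10 = \frac{105}{2} \approx 52.5$)
$7 t{\left(3,I \right)} c = 7 \cdot 3 \cdot \frac{105}{2} \left(-14\right) = 7 \cdot \frac{315}{2} \left(-14\right) = \frac{2205}{2} \left(-14\right) = -15435$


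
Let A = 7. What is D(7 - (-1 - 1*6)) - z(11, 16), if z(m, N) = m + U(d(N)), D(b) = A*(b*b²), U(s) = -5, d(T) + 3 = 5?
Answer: 19202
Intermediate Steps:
d(T) = 2 (d(T) = -3 + 5 = 2)
D(b) = 7*b³ (D(b) = 7*(b*b²) = 7*b³)
z(m, N) = -5 + m (z(m, N) = m - 5 = -5 + m)
D(7 - (-1 - 1*6)) - z(11, 16) = 7*(7 - (-1 - 1*6))³ - (-5 + 11) = 7*(7 - (-1 - 6))³ - 1*6 = 7*(7 - 1*(-7))³ - 6 = 7*(7 + 7)³ - 6 = 7*14³ - 6 = 7*2744 - 6 = 19208 - 6 = 19202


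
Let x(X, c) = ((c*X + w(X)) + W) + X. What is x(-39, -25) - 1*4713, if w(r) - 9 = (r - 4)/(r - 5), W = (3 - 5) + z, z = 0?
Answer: -165837/44 ≈ -3769.0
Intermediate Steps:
W = -2 (W = (3 - 5) + 0 = -2 + 0 = -2)
w(r) = 9 + (-4 + r)/(-5 + r) (w(r) = 9 + (r - 4)/(r - 5) = 9 + (-4 + r)/(-5 + r))
x(X, c) = -2 + X + X*c + (-49 + 10*X)/(-5 + X) (x(X, c) = ((c*X + (-49 + 10*X)/(-5 + X)) - 2) + X = ((X*c + (-49 + 10*X)/(-5 + X)) - 2) + X = (-2 + X*c + (-49 + 10*X)/(-5 + X)) + X = -2 + X + X*c + (-49 + 10*X)/(-5 + X))
x(-39, -25) - 1*4713 = (-49 + 10*(-39) + (-5 - 39)*(-2 - 39 - 39*(-25)))/(-5 - 39) - 1*4713 = (-49 - 390 - 44*(-2 - 39 + 975))/(-44) - 4713 = -(-49 - 390 - 44*934)/44 - 4713 = -(-49 - 390 - 41096)/44 - 4713 = -1/44*(-41535) - 4713 = 41535/44 - 4713 = -165837/44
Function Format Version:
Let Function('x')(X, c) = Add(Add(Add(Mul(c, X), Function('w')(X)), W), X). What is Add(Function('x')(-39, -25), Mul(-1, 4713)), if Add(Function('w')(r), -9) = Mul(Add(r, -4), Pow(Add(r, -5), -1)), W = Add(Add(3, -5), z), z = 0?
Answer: Rational(-165837, 44) ≈ -3769.0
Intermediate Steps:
W = -2 (W = Add(Add(3, -5), 0) = Add(-2, 0) = -2)
Function('w')(r) = Add(9, Mul(Pow(Add(-5, r), -1), Add(-4, r))) (Function('w')(r) = Add(9, Mul(Add(r, -4), Pow(Add(r, -5), -1))) = Add(9, Mul(Add(-4, r), Pow(Add(-5, r), -1))) = Add(9, Mul(Pow(Add(-5, r), -1), Add(-4, r))))
Function('x')(X, c) = Add(-2, X, Mul(X, c), Mul(Pow(Add(-5, X), -1), Add(-49, Mul(10, X)))) (Function('x')(X, c) = Add(Add(Add(Mul(c, X), Mul(Pow(Add(-5, X), -1), Add(-49, Mul(10, X)))), -2), X) = Add(Add(Add(Mul(X, c), Mul(Pow(Add(-5, X), -1), Add(-49, Mul(10, X)))), -2), X) = Add(Add(-2, Mul(X, c), Mul(Pow(Add(-5, X), -1), Add(-49, Mul(10, X)))), X) = Add(-2, X, Mul(X, c), Mul(Pow(Add(-5, X), -1), Add(-49, Mul(10, X)))))
Add(Function('x')(-39, -25), Mul(-1, 4713)) = Add(Mul(Pow(Add(-5, -39), -1), Add(-49, Mul(10, -39), Mul(Add(-5, -39), Add(-2, -39, Mul(-39, -25))))), Mul(-1, 4713)) = Add(Mul(Pow(-44, -1), Add(-49, -390, Mul(-44, Add(-2, -39, 975)))), -4713) = Add(Mul(Rational(-1, 44), Add(-49, -390, Mul(-44, 934))), -4713) = Add(Mul(Rational(-1, 44), Add(-49, -390, -41096)), -4713) = Add(Mul(Rational(-1, 44), -41535), -4713) = Add(Rational(41535, 44), -4713) = Rational(-165837, 44)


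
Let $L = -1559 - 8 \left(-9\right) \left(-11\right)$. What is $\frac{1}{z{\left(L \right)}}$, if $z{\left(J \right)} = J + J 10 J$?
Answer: $\frac{1}{55269659} \approx 1.8093 \cdot 10^{-8}$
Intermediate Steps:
$L = -2351$ ($L = -1559 - \left(-72\right) \left(-11\right) = -1559 - 792 = -2351$)
$z{\left(J \right)} = J + 10 J^{2}$ ($z{\left(J \right)} = J + 10 J J = J + 10 J^{2}$)
$\frac{1}{z{\left(L \right)}} = \frac{1}{\left(-2351\right) \left(1 + 10 \left(-2351\right)\right)} = \frac{1}{\left(-2351\right) \left(1 - 23510\right)} = \frac{1}{\left(-2351\right) \left(-23509\right)} = \frac{1}{55269659}$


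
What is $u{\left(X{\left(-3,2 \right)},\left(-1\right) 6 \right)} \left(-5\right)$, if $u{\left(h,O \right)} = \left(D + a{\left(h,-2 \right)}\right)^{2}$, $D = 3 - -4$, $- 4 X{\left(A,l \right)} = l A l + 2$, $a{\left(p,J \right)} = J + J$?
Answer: $-45$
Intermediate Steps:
$a{\left(p,J \right)} = 2 J$
$X{\left(A,l \right)} = - \frac{1}{2} - \frac{A l^{2}}{4}$ ($X{\left(A,l \right)} = - \frac{l A l + 2}{4} = - \frac{A l l + 2}{4} = - \frac{A l^{2} + 2}{4} = - \frac{2 + A l^{2}}{4} = - \frac{1}{2} - \frac{A l^{2}}{4}$)
$D = 7$ ($D = 3 + 4 = 7$)
$u{\left(h,O \right)} = 9$ ($u{\left(h,O \right)} = \left(7 + 2 \left(-2\right)\right)^{2} = \left(7 - 4\right)^{2} = 3^{2} = 9$)
$u{\left(X{\left(-3,2 \right)},\left(-1\right) 6 \right)} \left(-5\right) = 9 \left(-5\right) = -45$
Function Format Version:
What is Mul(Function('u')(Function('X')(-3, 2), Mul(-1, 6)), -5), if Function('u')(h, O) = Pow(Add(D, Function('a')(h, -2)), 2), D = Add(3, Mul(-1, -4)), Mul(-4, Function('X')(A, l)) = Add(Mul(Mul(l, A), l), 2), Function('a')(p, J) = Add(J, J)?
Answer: -45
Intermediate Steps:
Function('a')(p, J) = Mul(2, J)
Function('X')(A, l) = Add(Rational(-1, 2), Mul(Rational(-1, 4), A, Pow(l, 2))) (Function('X')(A, l) = Mul(Rational(-1, 4), Add(Mul(Mul(l, A), l), 2)) = Mul(Rational(-1, 4), Add(Mul(Mul(A, l), l), 2)) = Mul(Rational(-1, 4), Add(Mul(A, Pow(l, 2)), 2)) = Mul(Rational(-1, 4), Add(2, Mul(A, Pow(l, 2)))) = Add(Rational(-1, 2), Mul(Rational(-1, 4), A, Pow(l, 2))))
D = 7 (D = Add(3, 4) = 7)
Function('u')(h, O) = 9 (Function('u')(h, O) = Pow(Add(7, Mul(2, -2)), 2) = Pow(Add(7, -4), 2) = Pow(3, 2) = 9)
Mul(Function('u')(Function('X')(-3, 2), Mul(-1, 6)), -5) = Mul(9, -5) = -45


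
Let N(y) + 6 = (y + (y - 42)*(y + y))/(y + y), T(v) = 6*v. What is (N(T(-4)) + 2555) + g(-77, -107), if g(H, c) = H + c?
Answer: 4599/2 ≈ 2299.5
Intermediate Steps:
N(y) = -6 + (y + 2*y*(-42 + y))/(2*y) (N(y) = -6 + (y + (y - 42)*(y + y))/(y + y) = -6 + (y + (-42 + y)*(2*y))/((2*y)) = -6 + (y + 2*y*(-42 + y))*(1/(2*y)) = -6 + (y + 2*y*(-42 + y))/(2*y))
(N(T(-4)) + 2555) + g(-77, -107) = ((-95/2 + 6*(-4)) + 2555) + (-77 - 107) = ((-95/2 - 24) + 2555) - 184 = (-143/2 + 2555) - 184 = 4967/2 - 184 = 4599/2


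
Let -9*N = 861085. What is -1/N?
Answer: 9/861085 ≈ 1.0452e-5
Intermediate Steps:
N = -861085/9 (N = -⅑*861085 = -861085/9 ≈ -95676.)
-1/N = -1/(-861085/9) = -1*(-9/861085) = 9/861085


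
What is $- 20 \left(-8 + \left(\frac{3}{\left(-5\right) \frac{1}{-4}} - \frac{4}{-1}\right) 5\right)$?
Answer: $-480$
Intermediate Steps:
$- 20 \left(-8 + \left(\frac{3}{\left(-5\right) \frac{1}{-4}} - \frac{4}{-1}\right) 5\right) = - 20 \left(-8 + \left(\frac{3}{\left(-5\right) \left(- \frac{1}{4}\right)} - -4\right) 5\right) = - 20 \left(-8 + \left(\frac{3}{\frac{5}{4}} + 4\right) 5\right) = - 20 \left(-8 + \left(3 \cdot \frac{4}{5} + 4\right) 5\right) = - 20 \left(-8 + \left(\frac{12}{5} + 4\right) 5\right) = - 20 \left(-8 + \frac{32}{5} \cdot 5\right) = - 20 \left(-8 + 32\right) = \left(-20\right) 24 = -480$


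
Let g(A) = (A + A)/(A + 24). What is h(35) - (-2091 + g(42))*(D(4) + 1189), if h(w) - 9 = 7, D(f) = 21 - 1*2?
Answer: 27768472/11 ≈ 2.5244e+6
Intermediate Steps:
D(f) = 19 (D(f) = 21 - 2 = 19)
g(A) = 2*A/(24 + A) (g(A) = (2*A)/(24 + A) = 2*A/(24 + A))
h(w) = 16 (h(w) = 9 + 7 = 16)
h(35) - (-2091 + g(42))*(D(4) + 1189) = 16 - (-2091 + 2*42/(24 + 42))*(19 + 1189) = 16 - (-2091 + 2*42/66)*1208 = 16 - (-2091 + 2*42*(1/66))*1208 = 16 - (-2091 + 14/11)*1208 = 16 - (-22987)*1208/11 = 16 - 1*(-27768296/11) = 16 + 27768296/11 = 27768472/11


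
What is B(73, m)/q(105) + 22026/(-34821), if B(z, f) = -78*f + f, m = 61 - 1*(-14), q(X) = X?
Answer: -645727/11607 ≈ -55.633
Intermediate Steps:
m = 75 (m = 61 + 14 = 75)
B(z, f) = -77*f
B(73, m)/q(105) + 22026/(-34821) = -77*75/105 + 22026/(-34821) = -5775*1/105 + 22026*(-1/34821) = -55 - 7342/11607 = -645727/11607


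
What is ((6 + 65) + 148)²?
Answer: 47961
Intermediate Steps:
((6 + 65) + 148)² = (71 + 148)² = 219² = 47961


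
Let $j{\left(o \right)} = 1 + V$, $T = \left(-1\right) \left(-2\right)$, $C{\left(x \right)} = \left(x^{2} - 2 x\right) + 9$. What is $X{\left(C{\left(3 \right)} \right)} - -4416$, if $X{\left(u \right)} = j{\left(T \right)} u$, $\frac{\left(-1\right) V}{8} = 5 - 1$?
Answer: $4044$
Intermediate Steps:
$C{\left(x \right)} = 9 + x^{2} - 2 x$
$V = -32$ ($V = - 8 \left(5 - 1\right) = \left(-8\right) 4 = -32$)
$T = 2$
$j{\left(o \right)} = -31$ ($j{\left(o \right)} = 1 - 32 = -31$)
$X{\left(u \right)} = - 31 u$
$X{\left(C{\left(3 \right)} \right)} - -4416 = - 31 \left(9 + 3^{2} - 6\right) - -4416 = - 31 \left(9 + 9 - 6\right) + 4416 = \left(-31\right) 12 + 4416 = -372 + 4416 = 4044$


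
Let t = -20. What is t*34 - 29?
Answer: -709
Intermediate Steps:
t*34 - 29 = -20*34 - 29 = -680 - 29 = -709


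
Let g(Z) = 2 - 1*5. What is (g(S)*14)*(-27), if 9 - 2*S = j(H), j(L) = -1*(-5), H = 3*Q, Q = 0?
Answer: 1134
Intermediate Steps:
H = 0 (H = 3*0 = 0)
j(L) = 5
S = 2 (S = 9/2 - ½*5 = 9/2 - 5/2 = 2)
g(Z) = -3 (g(Z) = 2 - 5 = -3)
(g(S)*14)*(-27) = -3*14*(-27) = -42*(-27) = 1134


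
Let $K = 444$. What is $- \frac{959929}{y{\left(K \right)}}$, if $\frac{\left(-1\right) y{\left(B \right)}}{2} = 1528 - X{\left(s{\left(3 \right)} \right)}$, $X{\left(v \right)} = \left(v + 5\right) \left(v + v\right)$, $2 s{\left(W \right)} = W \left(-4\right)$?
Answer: $\frac{959929}{3032} \approx 316.6$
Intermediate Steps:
$s{\left(W \right)} = - 2 W$ ($s{\left(W \right)} = \frac{W \left(-4\right)}{2} = \frac{\left(-4\right) W}{2} = - 2 W$)
$X{\left(v \right)} = 2 v \left(5 + v\right)$ ($X{\left(v \right)} = \left(5 + v\right) 2 v = 2 v \left(5 + v\right)$)
$y{\left(B \right)} = -3032$ ($y{\left(B \right)} = - 2 \left(1528 - 2 \left(\left(-2\right) 3\right) \left(5 - 6\right)\right) = - 2 \left(1528 - 2 \left(-6\right) \left(5 - 6\right)\right) = - 2 \left(1528 - 2 \left(-6\right) \left(-1\right)\right) = - 2 \left(1528 - 12\right) = \left(-2\right) 1516 = -3032$)
$- \frac{959929}{y{\left(K \right)}} = - \frac{959929}{-3032} = \left(-959929\right) \left(- \frac{1}{3032}\right) = \frac{959929}{3032}$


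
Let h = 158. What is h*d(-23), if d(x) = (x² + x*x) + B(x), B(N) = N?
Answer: 163530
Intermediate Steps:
d(x) = x + 2*x² (d(x) = (x² + x*x) + x = (x² + x²) + x = 2*x² + x = x + 2*x²)
h*d(-23) = 158*(-23*(1 + 2*(-23))) = 158*(-23*(1 - 46)) = 158*(-23*(-45)) = 158*1035 = 163530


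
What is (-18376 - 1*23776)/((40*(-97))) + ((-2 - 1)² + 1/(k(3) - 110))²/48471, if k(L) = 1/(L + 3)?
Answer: 36976552407848/3403088886745 ≈ 10.866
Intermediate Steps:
k(L) = 1/(3 + L)
(-18376 - 1*23776)/((40*(-97))) + ((-2 - 1)² + 1/(k(3) - 110))²/48471 = (-18376 - 1*23776)/((40*(-97))) + ((-2 - 1)² + 1/(1/(3 + 3) - 110))²/48471 = (-18376 - 23776)/(-3880) + ((-3)² + 1/(1/6 - 110))²*(1/48471) = -42152*(-1/3880) + (9 + 1/(⅙ - 110))²*(1/48471) = 5269/485 + (9 + 1/(-659/6))²*(1/48471) = 5269/485 + (9 - 6/659)²*(1/48471) = 5269/485 + (5925/659)²*(1/48471) = 5269/485 + (35105625/434281)*(1/48471) = 5269/485 + 11701875/7016678117 = 36976552407848/3403088886745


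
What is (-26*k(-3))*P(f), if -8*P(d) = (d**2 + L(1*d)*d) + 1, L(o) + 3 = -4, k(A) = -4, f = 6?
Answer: 65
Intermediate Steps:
L(o) = -7 (L(o) = -3 - 4 = -7)
P(d) = -1/8 - d**2/8 + 7*d/8 (P(d) = -((d**2 - 7*d) + 1)/8 = -(1 + d**2 - 7*d)/8 = -1/8 - d**2/8 + 7*d/8)
(-26*k(-3))*P(f) = (-26*(-4))*(-1/8 - 1/8*6**2 + (7/8)*6) = 104*(-1/8 - 1/8*36 + 21/4) = 104*(-1/8 - 9/2 + 21/4) = 104*(5/8) = 65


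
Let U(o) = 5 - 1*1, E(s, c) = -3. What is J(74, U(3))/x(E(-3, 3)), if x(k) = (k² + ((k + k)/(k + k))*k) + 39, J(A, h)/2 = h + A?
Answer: 52/15 ≈ 3.4667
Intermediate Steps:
U(o) = 4 (U(o) = 5 - 1 = 4)
J(A, h) = 2*A + 2*h (J(A, h) = 2*(h + A) = 2*(A + h) = 2*A + 2*h)
x(k) = 39 + k + k² (x(k) = (k² + ((2*k)/((2*k)))*k) + 39 = (k² + ((2*k)*(1/(2*k)))*k) + 39 = (k² + 1*k) + 39 = (k² + k) + 39 = (k + k²) + 39 = 39 + k + k²)
J(74, U(3))/x(E(-3, 3)) = (2*74 + 2*4)/(39 - 3 + (-3)²) = (148 + 8)/(39 - 3 + 9) = 156/45 = 156*(1/45) = 52/15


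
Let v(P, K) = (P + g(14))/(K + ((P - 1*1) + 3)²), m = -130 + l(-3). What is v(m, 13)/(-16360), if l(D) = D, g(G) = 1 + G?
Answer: 59/140483320 ≈ 4.1998e-7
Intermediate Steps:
m = -133 (m = -130 - 3 = -133)
v(P, K) = (15 + P)/(K + (2 + P)²) (v(P, K) = (P + (1 + 14))/(K + ((P - 1*1) + 3)²) = (P + 15)/(K + ((P - 1) + 3)²) = (15 + P)/(K + ((-1 + P) + 3)²) = (15 + P)/(K + (2 + P)²))
v(m, 13)/(-16360) = ((15 - 133)/(13 + (2 - 133)²))/(-16360) = (-118/(13 + (-131)²))*(-1/16360) = (-118/(13 + 17161))*(-1/16360) = (-118/17174)*(-1/16360) = ((1/17174)*(-118))*(-1/16360) = -59/8587*(-1/16360) = 59/140483320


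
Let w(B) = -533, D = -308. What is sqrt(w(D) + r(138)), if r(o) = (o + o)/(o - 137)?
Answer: I*sqrt(257) ≈ 16.031*I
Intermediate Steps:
r(o) = 2*o/(-137 + o) (r(o) = (2*o)/(-137 + o) = 2*o/(-137 + o))
sqrt(w(D) + r(138)) = sqrt(-533 + 2*138/(-137 + 138)) = sqrt(-533 + 2*138/1) = sqrt(-533 + 2*138*1) = sqrt(-533 + 276) = sqrt(-257) = I*sqrt(257)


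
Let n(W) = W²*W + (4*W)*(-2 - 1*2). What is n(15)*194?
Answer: 608190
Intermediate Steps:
n(W) = W³ - 16*W (n(W) = W³ + (4*W)*(-2 - 2) = W³ + (4*W)*(-4) = W³ - 16*W)
n(15)*194 = (15*(-16 + 15²))*194 = (15*(-16 + 225))*194 = (15*209)*194 = 3135*194 = 608190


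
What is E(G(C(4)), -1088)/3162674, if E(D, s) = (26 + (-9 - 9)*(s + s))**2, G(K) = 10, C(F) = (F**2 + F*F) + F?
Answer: 768084818/1581337 ≈ 485.72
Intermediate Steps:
C(F) = F + 2*F**2 (C(F) = (F**2 + F**2) + F = 2*F**2 + F = F + 2*F**2)
E(D, s) = (26 - 36*s)**2
E(G(C(4)), -1088)/3162674 = (4*(-13 + 18*(-1088))**2)/3162674 = (4*(-13 - 19584)**2)*(1/3162674) = (4*(-19597)**2)*(1/3162674) = (4*384042409)*(1/3162674) = 1536169636*(1/3162674) = 768084818/1581337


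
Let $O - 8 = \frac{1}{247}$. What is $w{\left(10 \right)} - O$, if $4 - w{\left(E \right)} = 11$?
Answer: $- \frac{3706}{247} \approx -15.004$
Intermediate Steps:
$w{\left(E \right)} = -7$ ($w{\left(E \right)} = 4 - 11 = -7$)
$O = \frac{1977}{247}$ ($O = 8 + \frac{1}{247} = \frac{1977}{247} \approx 8.004$)
$w{\left(10 \right)} - O = -7 - \frac{1977}{247} = - \frac{3706}{247}$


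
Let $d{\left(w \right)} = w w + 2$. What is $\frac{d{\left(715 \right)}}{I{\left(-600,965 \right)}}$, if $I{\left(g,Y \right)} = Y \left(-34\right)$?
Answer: $- \frac{511227}{32810} \approx -15.581$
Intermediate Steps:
$I{\left(g,Y \right)} = - 34 Y$
$d{\left(w \right)} = 2 + w^{2}$ ($d{\left(w \right)} = w^{2} + 2 = 2 + w^{2}$)
$\frac{d{\left(715 \right)}}{I{\left(-600,965 \right)}} = \frac{2 + 715^{2}}{\left(-34\right) 965} = \frac{2 + 511225}{-32810} = 511227 \left(- \frac{1}{32810}\right) = - \frac{511227}{32810}$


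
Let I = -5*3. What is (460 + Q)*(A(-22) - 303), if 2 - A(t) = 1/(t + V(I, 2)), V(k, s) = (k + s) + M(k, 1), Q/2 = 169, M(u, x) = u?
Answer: -6004551/25 ≈ -2.4018e+5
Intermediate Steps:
Q = 338 (Q = 2*169 = 338)
I = -15
V(k, s) = s + 2*k (V(k, s) = (k + s) + k = s + 2*k)
A(t) = 2 - 1/(-28 + t) (A(t) = 2 - 1/(t + (2 + 2*(-15))) = 2 - 1/(t + (2 - 30)) = 2 - 1/(t - 28) = 2 - 1/(-28 + t))
(460 + Q)*(A(-22) - 303) = (460 + 338)*((-57 + 2*(-22))/(-28 - 22) - 303) = 798*((-57 - 44)/(-50) - 303) = 798*(-1/50*(-101) - 303) = 798*(101/50 - 303) = 798*(-15049/50) = -6004551/25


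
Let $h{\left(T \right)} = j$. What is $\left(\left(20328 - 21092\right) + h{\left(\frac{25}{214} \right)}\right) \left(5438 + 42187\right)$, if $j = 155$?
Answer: $-29003625$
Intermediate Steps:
$h{\left(T \right)} = 155$
$\left(\left(20328 - 21092\right) + h{\left(\frac{25}{214} \right)}\right) \left(5438 + 42187\right) = \left(\left(20328 - 21092\right) + 155\right) \left(5438 + 42187\right) = \left(-764 + 155\right) 47625 = \left(-609\right) 47625 = -29003625$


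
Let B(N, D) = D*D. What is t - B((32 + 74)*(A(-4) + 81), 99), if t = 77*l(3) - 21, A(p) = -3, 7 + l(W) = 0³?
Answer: -10361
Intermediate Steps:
l(W) = -7 (l(W) = -7 + 0³ = -7 + 0 = -7)
B(N, D) = D²
t = -560 (t = 77*(-7) - 21 = -539 - 21 = -560)
t - B((32 + 74)*(A(-4) + 81), 99) = -560 - 1*99² = -560 - 1*9801 = -560 - 9801 = -10361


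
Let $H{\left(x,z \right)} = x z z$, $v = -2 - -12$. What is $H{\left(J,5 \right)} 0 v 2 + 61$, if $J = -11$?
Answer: $61$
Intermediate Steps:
$v = 10$ ($v = -2 + 12 = 10$)
$H{\left(x,z \right)} = x z^{2}$
$H{\left(J,5 \right)} 0 v 2 + 61 = - 11 \cdot 5^{2} \cdot 0 \cdot 10 \cdot 2 + 61 = \left(-11\right) 25 \cdot 0 \cdot 2 + 61 = \left(-275\right) 0 + 61 = 0 + 61 = 61$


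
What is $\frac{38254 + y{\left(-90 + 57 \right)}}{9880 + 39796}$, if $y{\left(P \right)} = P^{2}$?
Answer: $\frac{39343}{49676} \approx 0.79199$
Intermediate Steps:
$\frac{38254 + y{\left(-90 + 57 \right)}}{9880 + 39796} = \frac{38254 + \left(-90 + 57\right)^{2}}{9880 + 39796} = \frac{38254 + \left(-33\right)^{2}}{49676} = \left(38254 + 1089\right) \frac{1}{49676} = 39343 \cdot \frac{1}{49676} = \frac{39343}{49676}$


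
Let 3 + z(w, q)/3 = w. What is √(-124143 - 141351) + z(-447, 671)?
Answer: -1350 + I*√265494 ≈ -1350.0 + 515.26*I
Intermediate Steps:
z(w, q) = -9 + 3*w
√(-124143 - 141351) + z(-447, 671) = √(-124143 - 141351) + (-9 + 3*(-447)) = √(-265494) + (-9 - 1341) = I*√265494 - 1350 = -1350 + I*√265494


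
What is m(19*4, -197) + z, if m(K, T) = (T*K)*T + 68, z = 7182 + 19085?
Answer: 2975819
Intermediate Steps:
z = 26267
m(K, T) = 68 + K*T² (m(K, T) = (K*T)*T + 68 = K*T² + 68 = 68 + K*T²)
m(19*4, -197) + z = (68 + (19*4)*(-197)²) + 26267 = (68 + 76*38809) + 26267 = (68 + 2949484) + 26267 = 2949552 + 26267 = 2975819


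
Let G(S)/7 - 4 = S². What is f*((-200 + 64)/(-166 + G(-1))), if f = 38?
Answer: 5168/131 ≈ 39.450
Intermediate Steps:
G(S) = 28 + 7*S²
f*((-200 + 64)/(-166 + G(-1))) = 38*((-200 + 64)/(-166 + (28 + 7*(-1)²))) = 38*(-136/(-166 + (28 + 7*1))) = 38*(-136/(-166 + (28 + 7))) = 38*(-136/(-166 + 35)) = 38*(-136/(-131)) = 38*(-136*(-1/131)) = 38*(136/131) = 5168/131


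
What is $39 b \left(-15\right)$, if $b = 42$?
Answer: $-24570$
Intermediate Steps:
$39 b \left(-15\right) = 39 \cdot 42 \left(-15\right) = 1638 \left(-15\right) = -24570$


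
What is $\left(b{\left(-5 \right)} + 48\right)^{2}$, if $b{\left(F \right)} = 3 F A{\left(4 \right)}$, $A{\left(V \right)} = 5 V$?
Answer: $63504$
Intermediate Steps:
$b{\left(F \right)} = 60 F$ ($b{\left(F \right)} = 3 F 5 \cdot 4 = 3 F 20 = 60 F$)
$\left(b{\left(-5 \right)} + 48\right)^{2} = \left(60 \left(-5\right) + 48\right)^{2} = \left(-300 + 48\right)^{2} = \left(-252\right)^{2} = 63504$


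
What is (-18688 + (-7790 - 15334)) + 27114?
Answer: -14698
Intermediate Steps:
(-18688 + (-7790 - 15334)) + 27114 = (-18688 - 23124) + 27114 = -41812 + 27114 = -14698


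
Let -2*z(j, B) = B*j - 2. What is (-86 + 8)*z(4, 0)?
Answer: -78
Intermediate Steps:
z(j, B) = 1 - B*j/2 (z(j, B) = -(B*j - 2)/2 = -(-2 + B*j)/2 = 1 - B*j/2)
(-86 + 8)*z(4, 0) = (-86 + 8)*(1 - ½*0*4) = -78*(1 + 0) = -78*1 = -78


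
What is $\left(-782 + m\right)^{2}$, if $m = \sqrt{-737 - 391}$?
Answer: $610396 - 3128 i \sqrt{282} \approx 6.104 \cdot 10^{5} - 52528.0 i$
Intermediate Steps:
$m = 2 i \sqrt{282}$ ($m = \sqrt{-737 - 391} = \sqrt{-1128} = 2 i \sqrt{282} \approx 33.586 i$)
$\left(-782 + m\right)^{2} = \left(-782 + 2 i \sqrt{282}\right)^{2}$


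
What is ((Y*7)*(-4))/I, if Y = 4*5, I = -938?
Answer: 40/67 ≈ 0.59702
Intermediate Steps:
Y = 20
((Y*7)*(-4))/I = ((20*7)*(-4))/(-938) = (140*(-4))*(-1/938) = -560*(-1/938) = 40/67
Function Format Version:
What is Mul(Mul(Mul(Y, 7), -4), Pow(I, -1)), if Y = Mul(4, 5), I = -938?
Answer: Rational(40, 67) ≈ 0.59702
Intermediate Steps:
Y = 20
Mul(Mul(Mul(Y, 7), -4), Pow(I, -1)) = Mul(Mul(Mul(20, 7), -4), Pow(-938, -1)) = Mul(Mul(140, -4), Rational(-1, 938)) = Mul(-560, Rational(-1, 938)) = Rational(40, 67)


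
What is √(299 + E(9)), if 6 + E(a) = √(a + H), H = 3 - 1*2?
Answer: √(293 + √10) ≈ 17.209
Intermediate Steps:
H = 1 (H = 3 - 2 = 1)
E(a) = -6 + √(1 + a) (E(a) = -6 + √(a + 1) = -6 + √(1 + a))
√(299 + E(9)) = √(299 + (-6 + √(1 + 9))) = √(299 + (-6 + √10)) = √(293 + √10)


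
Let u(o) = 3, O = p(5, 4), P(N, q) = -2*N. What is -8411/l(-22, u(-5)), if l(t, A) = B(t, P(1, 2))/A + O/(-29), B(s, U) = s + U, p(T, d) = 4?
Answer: 243919/236 ≈ 1033.6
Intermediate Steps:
B(s, U) = U + s
O = 4
l(t, A) = -4/29 + (-2 + t)/A (l(t, A) = (-2*1 + t)/A + 4/(-29) = (-2 + t)/A + 4*(-1/29) = (-2 + t)/A - 4/29 = -4/29 + (-2 + t)/A)
-8411/l(-22, u(-5)) = -8411*3/(-2 - 22 - 4/29*3) = -8411*3/(-2 - 22 - 12/29) = -8411/((1/3)*(-708/29)) = -8411/(-236/29) = -8411*(-29/236) = 243919/236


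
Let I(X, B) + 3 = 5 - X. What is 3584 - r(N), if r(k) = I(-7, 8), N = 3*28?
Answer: 3575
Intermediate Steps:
N = 84
I(X, B) = 2 - X (I(X, B) = -3 + (5 - X) = 2 - X)
r(k) = 9 (r(k) = 2 - 1*(-7) = 2 + 7 = 9)
3584 - r(N) = 3584 - 1*9 = 3584 - 9 = 3575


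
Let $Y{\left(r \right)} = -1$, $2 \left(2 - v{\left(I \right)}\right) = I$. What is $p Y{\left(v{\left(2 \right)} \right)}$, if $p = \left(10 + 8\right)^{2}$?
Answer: $-324$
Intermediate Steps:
$v{\left(I \right)} = 2 - \frac{I}{2}$
$p = 324$ ($p = 18^{2} = 324$)
$p Y{\left(v{\left(2 \right)} \right)} = 324 \left(-1\right) = -324$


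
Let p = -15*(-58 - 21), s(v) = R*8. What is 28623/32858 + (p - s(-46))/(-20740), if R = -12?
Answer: 645843/797980 ≈ 0.80935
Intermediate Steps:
s(v) = -96 (s(v) = -12*8 = -96)
p = 1185 (p = -15*(-79) = 1185)
28623/32858 + (p - s(-46))/(-20740) = 28623/32858 + (1185 - 1*(-96))/(-20740) = 28623*(1/32858) + (1185 + 96)*(-1/20740) = 4089/4694 + 1281*(-1/20740) = 4089/4694 - 21/340 = 645843/797980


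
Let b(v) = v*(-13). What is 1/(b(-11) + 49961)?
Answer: 1/50104 ≈ 1.9958e-5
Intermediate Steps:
b(v) = -13*v
1/(b(-11) + 49961) = 1/(-13*(-11) + 49961) = 1/(143 + 49961) = 1/50104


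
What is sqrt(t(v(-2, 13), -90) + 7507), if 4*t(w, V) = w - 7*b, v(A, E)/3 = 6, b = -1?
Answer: sqrt(30053)/2 ≈ 86.679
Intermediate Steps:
v(A, E) = 18 (v(A, E) = 3*6 = 18)
t(w, V) = 7/4 + w/4 (t(w, V) = (w - 7*(-1))/4 = (w + 7)/4 = (7 + w)/4 = 7/4 + w/4)
sqrt(t(v(-2, 13), -90) + 7507) = sqrt((7/4 + (1/4)*18) + 7507) = sqrt((7/4 + 9/2) + 7507) = sqrt(25/4 + 7507) = sqrt(30053/4) = sqrt(30053)/2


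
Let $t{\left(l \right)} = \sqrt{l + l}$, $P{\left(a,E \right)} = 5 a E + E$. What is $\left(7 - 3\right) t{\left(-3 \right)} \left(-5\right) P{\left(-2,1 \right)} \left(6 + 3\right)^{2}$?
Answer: $14580 i \sqrt{6} \approx 35714.0 i$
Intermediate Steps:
$P{\left(a,E \right)} = E + 5 E a$ ($P{\left(a,E \right)} = 5 E a + E = E + 5 E a$)
$t{\left(l \right)} = \sqrt{2} \sqrt{l}$ ($t{\left(l \right)} = \sqrt{2 l} = \sqrt{2} \sqrt{l}$)
$\left(7 - 3\right) t{\left(-3 \right)} \left(-5\right) P{\left(-2,1 \right)} \left(6 + 3\right)^{2} = \left(7 - 3\right) \sqrt{2} \sqrt{-3} \left(-5\right) 1 \left(1 + 5 \left(-2\right)\right) \left(6 + 3\right)^{2} = 4 \sqrt{2} i \sqrt{3} \left(-5\right) 1 \left(1 - 10\right) 9^{2} = 4 i \sqrt{6} \left(-5\right) 1 \left(-9\right) 81 = 4 - 5 i \sqrt{6} \left(-9\right) 81 = 4 \cdot 45 i \sqrt{6} \cdot 81 = 180 i \sqrt{6} \cdot 81 = 14580 i \sqrt{6}$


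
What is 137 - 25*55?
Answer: -1238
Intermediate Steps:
137 - 25*55 = 137 - 1375 = -1238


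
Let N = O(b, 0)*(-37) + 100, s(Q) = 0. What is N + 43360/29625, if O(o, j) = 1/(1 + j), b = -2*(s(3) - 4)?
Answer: 381947/5925 ≈ 64.464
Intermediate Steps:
b = 8 (b = -2*(0 - 4) = -2*(-4) = 8)
N = 63 (N = -37/(1 + 0) + 100 = -37/1 + 100 = 1*(-37) + 100 = -37 + 100 = 63)
N + 43360/29625 = 63 + 43360/29625 = 63 + 43360*(1/29625) = 63 + 8672/5925 = 381947/5925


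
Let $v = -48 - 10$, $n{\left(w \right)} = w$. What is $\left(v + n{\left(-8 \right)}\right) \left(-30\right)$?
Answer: $1980$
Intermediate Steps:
$v = -58$ ($v = -48 - 10 = -58$)
$\left(v + n{\left(-8 \right)}\right) \left(-30\right) = \left(-58 - 8\right) \left(-30\right) = \left(-66\right) \left(-30\right) = 1980$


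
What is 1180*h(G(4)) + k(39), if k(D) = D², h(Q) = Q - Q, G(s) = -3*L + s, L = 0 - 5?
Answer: 1521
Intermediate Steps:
L = -5
G(s) = 15 + s (G(s) = -3*(-5) + s = 15 + s)
h(Q) = 0
1180*h(G(4)) + k(39) = 1180*0 + 39² = 0 + 1521 = 1521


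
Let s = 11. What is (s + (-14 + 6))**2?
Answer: 9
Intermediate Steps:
(s + (-14 + 6))**2 = (11 + (-14 + 6))**2 = (11 - 8)**2 = 3**2 = 9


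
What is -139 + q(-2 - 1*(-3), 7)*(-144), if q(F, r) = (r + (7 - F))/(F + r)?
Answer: -373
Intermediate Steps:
q(F, r) = (7 + r - F)/(F + r)
-139 + q(-2 - 1*(-3), 7)*(-144) = -139 + ((7 + 7 - (-2 - 1*(-3)))/((-2 - 1*(-3)) + 7))*(-144) = -139 + ((7 + 7 - (-2 + 3))/((-2 + 3) + 7))*(-144) = -139 + ((7 + 7 - 1*1)/(1 + 7))*(-144) = -139 + ((7 + 7 - 1)/8)*(-144) = -139 + ((⅛)*13)*(-144) = -139 + (13/8)*(-144) = -139 - 234 = -373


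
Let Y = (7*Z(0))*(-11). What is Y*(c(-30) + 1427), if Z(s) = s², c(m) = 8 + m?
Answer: 0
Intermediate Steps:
Y = 0 (Y = (7*0²)*(-11) = (7*0)*(-11) = 0*(-11) = 0)
Y*(c(-30) + 1427) = 0*((8 - 30) + 1427) = 0*(-22 + 1427) = 0*1405 = 0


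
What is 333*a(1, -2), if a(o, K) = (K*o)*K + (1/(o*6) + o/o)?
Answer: 3441/2 ≈ 1720.5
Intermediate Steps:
a(o, K) = 1 + 1/(6*o) + o*K**2 (a(o, K) = o*K**2 + ((1/6)/o + 1) = o*K**2 + (1/(6*o) + 1) = o*K**2 + (1 + 1/(6*o)) = 1 + 1/(6*o) + o*K**2)
333*a(1, -2) = 333*(1 + (1/6)/1 + 1*(-2)**2) = 333*(1 + (1/6)*1 + 1*4) = 333*(1 + 1/6 + 4) = 333*(31/6) = 3441/2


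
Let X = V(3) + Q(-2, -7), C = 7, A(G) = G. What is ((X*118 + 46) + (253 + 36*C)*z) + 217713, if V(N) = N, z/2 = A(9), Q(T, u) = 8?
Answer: 228147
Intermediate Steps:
z = 18 (z = 2*9 = 18)
X = 11 (X = 3 + 8 = 11)
((X*118 + 46) + (253 + 36*C)*z) + 217713 = ((11*118 + 46) + (253 + 36*7)*18) + 217713 = ((1298 + 46) + (253 + 252)*18) + 217713 = (1344 + 505*18) + 217713 = (1344 + 9090) + 217713 = 10434 + 217713 = 228147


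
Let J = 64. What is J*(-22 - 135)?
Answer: -10048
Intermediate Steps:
J*(-22 - 135) = 64*(-22 - 135) = 64*(-157) = -10048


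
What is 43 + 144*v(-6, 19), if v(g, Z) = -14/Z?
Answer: -1199/19 ≈ -63.105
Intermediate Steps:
43 + 144*v(-6, 19) = 43 + 144*(-14/19) = 43 - 2016/19 = -1199/19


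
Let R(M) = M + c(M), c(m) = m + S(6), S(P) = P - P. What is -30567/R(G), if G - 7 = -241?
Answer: 10189/156 ≈ 65.314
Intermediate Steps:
S(P) = 0
G = -234 (G = 7 - 241 = -234)
c(m) = m (c(m) = m + 0 = m)
R(M) = 2*M (R(M) = M + M = 2*M)
-30567/R(G) = -30567/(2*(-234)) = -30567/(-468) = -30567*(-1/468) = 10189/156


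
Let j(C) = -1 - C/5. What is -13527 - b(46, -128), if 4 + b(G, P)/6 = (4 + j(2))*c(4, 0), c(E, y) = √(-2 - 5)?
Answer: -13503 - 78*I*√7/5 ≈ -13503.0 - 41.274*I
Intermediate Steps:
j(C) = -1 - C/5
c(E, y) = I*√7 (c(E, y) = √(-7) = I*√7)
b(G, P) = -24 + 78*I*√7/5 (b(G, P) = -24 + 6*((4 + (-1 - ⅕*2))*(I*√7)) = -24 + 6*((4 + (-1 - ⅖))*(I*√7)) = -24 + 6*((4 - 7/5)*(I*√7)) = -24 + 6*(13*(I*√7)/5) = -24 + 6*(13*I*√7/5) = -24 + 78*I*√7/5)
-13527 - b(46, -128) = -13527 - (-24 + 78*I*√7/5) = -13527 + (24 - 78*I*√7/5) = -13503 - 78*I*√7/5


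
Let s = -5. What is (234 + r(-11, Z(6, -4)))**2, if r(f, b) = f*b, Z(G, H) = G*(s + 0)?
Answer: 318096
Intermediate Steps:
Z(G, H) = -5*G (Z(G, H) = G*(-5 + 0) = G*(-5) = -5*G)
r(f, b) = b*f
(234 + r(-11, Z(6, -4)))**2 = (234 - 5*6*(-11))**2 = (234 - 30*(-11))**2 = (234 + 330)**2 = 564**2 = 318096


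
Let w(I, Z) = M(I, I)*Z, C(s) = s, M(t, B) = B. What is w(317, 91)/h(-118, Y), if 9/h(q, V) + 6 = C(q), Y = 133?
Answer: -3577028/9 ≈ -3.9745e+5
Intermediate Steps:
w(I, Z) = I*Z
h(q, V) = 9/(-6 + q)
w(317, 91)/h(-118, Y) = (317*91)/((9/(-6 - 118))) = 28847/((9/(-124))) = 28847/((9*(-1/124))) = 28847/(-9/124) = 28847*(-124/9) = -3577028/9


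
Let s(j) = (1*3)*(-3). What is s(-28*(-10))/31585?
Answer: -9/31585 ≈ -0.00028495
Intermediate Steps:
s(j) = -9 (s(j) = 3*(-3) = -9)
s(-28*(-10))/31585 = -9/31585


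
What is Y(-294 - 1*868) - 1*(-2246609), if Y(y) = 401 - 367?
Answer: 2246643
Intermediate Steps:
Y(y) = 34
Y(-294 - 1*868) - 1*(-2246609) = 34 - 1*(-2246609) = 34 + 2246609 = 2246643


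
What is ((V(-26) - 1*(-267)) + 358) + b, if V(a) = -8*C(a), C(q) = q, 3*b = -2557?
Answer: -58/3 ≈ -19.333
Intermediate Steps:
b = -2557/3 (b = (⅓)*(-2557) = -2557/3 ≈ -852.33)
V(a) = -8*a
((V(-26) - 1*(-267)) + 358) + b = ((-8*(-26) - 1*(-267)) + 358) - 2557/3 = ((208 + 267) + 358) - 2557/3 = (475 + 358) - 2557/3 = 833 - 2557/3 = -58/3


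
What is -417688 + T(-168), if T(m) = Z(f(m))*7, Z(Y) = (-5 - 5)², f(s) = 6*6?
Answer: -416988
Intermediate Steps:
f(s) = 36
Z(Y) = 100 (Z(Y) = (-10)² = 100)
T(m) = 700 (T(m) = 100*7 = 700)
-417688 + T(-168) = -417688 + 700 = -416988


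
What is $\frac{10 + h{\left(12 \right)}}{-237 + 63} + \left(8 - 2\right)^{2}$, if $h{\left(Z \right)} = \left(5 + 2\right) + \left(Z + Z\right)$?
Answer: $\frac{6223}{174} \approx 35.764$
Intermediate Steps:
$h{\left(Z \right)} = 7 + 2 Z$
$\frac{10 + h{\left(12 \right)}}{-237 + 63} + \left(8 - 2\right)^{2} = \frac{10 + \left(7 + 2 \cdot 12\right)}{-237 + 63} + \left(8 - 2\right)^{2} = \frac{10 + \left(7 + 24\right)}{-174} + 6^{2} = \left(10 + 31\right) \left(- \frac{1}{174}\right) + 36 = 41 \left(- \frac{1}{174}\right) + 36 = - \frac{41}{174} + 36 = \frac{6223}{174}$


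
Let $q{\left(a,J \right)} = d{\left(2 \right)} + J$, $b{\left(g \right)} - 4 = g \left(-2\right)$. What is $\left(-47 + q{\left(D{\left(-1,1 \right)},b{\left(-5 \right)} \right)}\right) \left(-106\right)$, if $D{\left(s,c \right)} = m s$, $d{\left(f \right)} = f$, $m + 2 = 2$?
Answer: $3286$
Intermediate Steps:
$m = 0$ ($m = -2 + 2 = 0$)
$b{\left(g \right)} = 4 - 2 g$ ($b{\left(g \right)} = 4 + g \left(-2\right) = 4 - 2 g$)
$D{\left(s,c \right)} = 0$ ($D{\left(s,c \right)} = 0 s = 0$)
$q{\left(a,J \right)} = 2 + J$
$\left(-47 + q{\left(D{\left(-1,1 \right)},b{\left(-5 \right)} \right)}\right) \left(-106\right) = \left(-47 + \left(2 + \left(4 - -10\right)\right)\right) \left(-106\right) = \left(-47 + \left(2 + \left(4 + 10\right)\right)\right) \left(-106\right) = \left(-47 + \left(2 + 14\right)\right) \left(-106\right) = \left(-47 + 16\right) \left(-106\right) = \left(-31\right) \left(-106\right) = 3286$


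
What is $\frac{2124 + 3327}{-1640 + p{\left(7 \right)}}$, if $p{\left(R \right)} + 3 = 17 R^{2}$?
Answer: $- \frac{1817}{270} \approx -6.7296$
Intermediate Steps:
$p{\left(R \right)} = -3 + 17 R^{2}$
$\frac{2124 + 3327}{-1640 + p{\left(7 \right)}} = \frac{2124 + 3327}{-1640 - \left(3 - 17 \cdot 7^{2}\right)} = \frac{5451}{-1640 + \left(-3 + 17 \cdot 49\right)} = \frac{5451}{-1640 + \left(-3 + 833\right)} = \frac{5451}{-1640 + 830} = \frac{5451}{-810} = 5451 \left(- \frac{1}{810}\right) = - \frac{1817}{270}$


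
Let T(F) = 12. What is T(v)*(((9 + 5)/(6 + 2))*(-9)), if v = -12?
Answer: -189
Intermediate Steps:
T(v)*(((9 + 5)/(6 + 2))*(-9)) = 12*(((9 + 5)/(6 + 2))*(-9)) = 12*((14/8)*(-9)) = 12*((14*(1/8))*(-9)) = 12*((7/4)*(-9)) = 12*(-63/4) = -189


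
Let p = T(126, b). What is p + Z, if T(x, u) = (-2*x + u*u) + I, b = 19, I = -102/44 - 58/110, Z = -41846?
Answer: -4591383/110 ≈ -41740.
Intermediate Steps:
I = -313/110 (I = -102*1/44 - 58*1/110 = -51/22 - 29/55 = -313/110 ≈ -2.8455)
T(x, u) = -313/110 + u² - 2*x (T(x, u) = (-2*x + u*u) - 313/110 = (-2*x + u²) - 313/110 = (u² - 2*x) - 313/110 = -313/110 + u² - 2*x)
p = 11677/110 (p = -313/110 + 19² - 2*126 = -313/110 + 361 - 252 = 11677/110 ≈ 106.15)
p + Z = 11677/110 - 41846 = -4591383/110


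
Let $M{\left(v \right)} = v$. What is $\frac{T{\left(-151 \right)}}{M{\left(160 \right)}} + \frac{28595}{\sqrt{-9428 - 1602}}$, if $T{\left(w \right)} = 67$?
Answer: $\frac{67}{160} - \frac{5719 i \sqrt{11030}}{2206} \approx 0.41875 - 272.27 i$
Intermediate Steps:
$\frac{T{\left(-151 \right)}}{M{\left(160 \right)}} + \frac{28595}{\sqrt{-9428 - 1602}} = \frac{67}{160} + \frac{28595}{\sqrt{-9428 - 1602}} = 67 \cdot \frac{1}{160} + \frac{28595}{\sqrt{-11030}} = \frac{67}{160} + \frac{28595}{i \sqrt{11030}} = \frac{67}{160} + 28595 \left(- \frac{i \sqrt{11030}}{11030}\right) = \frac{67}{160} - \frac{5719 i \sqrt{11030}}{2206}$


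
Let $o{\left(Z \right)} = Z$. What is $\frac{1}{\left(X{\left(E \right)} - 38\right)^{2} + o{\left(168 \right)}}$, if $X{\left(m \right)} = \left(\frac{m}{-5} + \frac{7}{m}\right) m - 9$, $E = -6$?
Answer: $\frac{25}{59896} \approx 0.00041739$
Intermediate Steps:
$X{\left(m \right)} = -9 + m \left(\frac{7}{m} - \frac{m}{5}\right)$ ($X{\left(m \right)} = \left(m \left(- \frac{1}{5}\right) + \frac{7}{m}\right) m - 9 = \left(- \frac{m}{5} + \frac{7}{m}\right) m - 9 = \left(\frac{7}{m} - \frac{m}{5}\right) m - 9 = m \left(\frac{7}{m} - \frac{m}{5}\right) - 9 = -9 + m \left(\frac{7}{m} - \frac{m}{5}\right)$)
$\frac{1}{\left(X{\left(E \right)} - 38\right)^{2} + o{\left(168 \right)}} = \frac{1}{\left(\left(-2 - \frac{\left(-6\right)^{2}}{5}\right) - 38\right)^{2} + 168} = \frac{1}{\left(\left(-2 - \frac{36}{5}\right) - 38\right)^{2} + 168} = \frac{1}{\left(- \frac{46}{5} - 38\right)^{2} + 168} = \frac{1}{\left(- \frac{236}{5}\right)^{2} + 168} = \frac{1}{\frac{55696}{25} + 168} = \frac{1}{\frac{59896}{25}} = \frac{25}{59896}$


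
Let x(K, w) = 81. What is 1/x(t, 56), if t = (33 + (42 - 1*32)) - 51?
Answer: 1/81 ≈ 0.012346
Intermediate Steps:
t = -8 (t = (33 + (42 - 32)) - 51 = (33 + 10) - 51 = 43 - 51 = -8)
1/x(t, 56) = 1/81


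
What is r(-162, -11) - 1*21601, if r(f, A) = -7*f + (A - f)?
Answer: -20316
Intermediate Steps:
r(f, A) = A - 8*f
r(-162, -11) - 1*21601 = (-11 - 8*(-162)) - 1*21601 = (-11 + 1296) - 21601 = 1285 - 21601 = -20316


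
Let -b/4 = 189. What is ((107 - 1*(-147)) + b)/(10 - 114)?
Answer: 251/52 ≈ 4.8269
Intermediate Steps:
b = -756 (b = -4*189 = -756)
((107 - 1*(-147)) + b)/(10 - 114) = ((107 - 1*(-147)) - 756)/(10 - 114) = ((107 + 147) - 756)/(-104) = (254 - 756)*(-1/104) = -502*(-1/104) = 251/52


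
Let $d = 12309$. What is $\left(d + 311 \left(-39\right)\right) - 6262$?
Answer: $-6082$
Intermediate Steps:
$\left(d + 311 \left(-39\right)\right) - 6262 = \left(12309 + 311 \left(-39\right)\right) - 6262 = \left(12309 - 12129\right) - 6262 = 180 - 6262 = -6082$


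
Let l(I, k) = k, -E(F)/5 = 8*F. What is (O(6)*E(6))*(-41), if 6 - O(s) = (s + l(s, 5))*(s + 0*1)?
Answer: -590400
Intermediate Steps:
E(F) = -40*F
O(s) = 6 - s*(5 + s) (O(s) = 6 - (s + 5)*(s + 0*1) = 6 - (5 + s)*(s + 0) = 6 - (5 + s)*s = 6 - s*(5 + s))
(O(6)*E(6))*(-41) = ((6 - 1*6² - 5*6)*(-40*6))*(-41) = ((6 - 1*36 - 30)*(-240))*(-41) = ((6 - 36 - 30)*(-240))*(-41) = -60*(-240)*(-41) = 14400*(-41) = -590400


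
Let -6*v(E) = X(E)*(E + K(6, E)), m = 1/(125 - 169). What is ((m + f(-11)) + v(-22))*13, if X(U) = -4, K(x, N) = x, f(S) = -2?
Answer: -21775/132 ≈ -164.96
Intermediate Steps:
m = -1/44 (m = 1/(-44) = -1/44 ≈ -0.022727)
v(E) = 4 + 2*E/3 (v(E) = -(-2)*(E + 6)/3 = -(-2)*(6 + E)/3 = -(-24 - 4*E)/6 = 4 + 2*E/3)
((m + f(-11)) + v(-22))*13 = ((-1/44 - 2) + (4 + (2/3)*(-22)))*13 = (-89/44 + (4 - 44/3))*13 = (-89/44 - 32/3)*13 = -1675/132*13 = -21775/132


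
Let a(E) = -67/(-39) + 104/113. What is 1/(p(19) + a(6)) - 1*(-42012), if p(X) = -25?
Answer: 4140194169/98548 ≈ 42012.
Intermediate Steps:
a(E) = 11627/4407 (a(E) = -67*(-1/39) + 104*(1/113) = 67/39 + 104/113 = 11627/4407)
1/(p(19) + a(6)) - 1*(-42012) = 1/(-25 + 11627/4407) - 1*(-42012) = 1/(-98548/4407) + 42012 = -4407/98548 + 42012 = 4140194169/98548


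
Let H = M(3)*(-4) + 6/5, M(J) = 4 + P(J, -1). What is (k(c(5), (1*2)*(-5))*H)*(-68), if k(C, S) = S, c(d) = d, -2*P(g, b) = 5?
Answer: -3264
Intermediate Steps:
P(g, b) = -5/2 (P(g, b) = -1/2*5 = -5/2)
M(J) = 3/2 (M(J) = 4 - 5/2 = 3/2)
H = -24/5 (H = (3/2)*(-4) + 6/5 = -6 + 6*(1/5) = -6 + 6/5 = -24/5 ≈ -4.8000)
(k(c(5), (1*2)*(-5))*H)*(-68) = (((1*2)*(-5))*(-24/5))*(-68) = ((2*(-5))*(-24/5))*(-68) = -10*(-24/5)*(-68) = 48*(-68) = -3264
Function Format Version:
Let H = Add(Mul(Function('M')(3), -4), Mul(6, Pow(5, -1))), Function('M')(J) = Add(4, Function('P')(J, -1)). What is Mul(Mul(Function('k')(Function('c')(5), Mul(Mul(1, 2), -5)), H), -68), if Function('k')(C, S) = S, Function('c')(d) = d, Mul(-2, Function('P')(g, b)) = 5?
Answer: -3264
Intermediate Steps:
Function('P')(g, b) = Rational(-5, 2) (Function('P')(g, b) = Mul(Rational(-1, 2), 5) = Rational(-5, 2))
Function('M')(J) = Rational(3, 2) (Function('M')(J) = Add(4, Rational(-5, 2)) = Rational(3, 2))
H = Rational(-24, 5) (H = Add(Mul(Rational(3, 2), -4), Mul(6, Pow(5, -1))) = Add(-6, Mul(6, Rational(1, 5))) = Add(-6, Rational(6, 5)) = Rational(-24, 5) ≈ -4.8000)
Mul(Mul(Function('k')(Function('c')(5), Mul(Mul(1, 2), -5)), H), -68) = Mul(Mul(Mul(Mul(1, 2), -5), Rational(-24, 5)), -68) = Mul(Mul(Mul(2, -5), Rational(-24, 5)), -68) = Mul(Mul(-10, Rational(-24, 5)), -68) = Mul(48, -68) = -3264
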